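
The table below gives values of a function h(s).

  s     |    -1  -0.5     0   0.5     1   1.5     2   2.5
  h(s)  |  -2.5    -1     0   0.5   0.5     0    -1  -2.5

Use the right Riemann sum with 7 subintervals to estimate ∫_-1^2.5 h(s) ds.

Δs = 0.5.
Sum = 0.5·[(-1) + 0 + 0.5 + 0.5 + 0 + (-1) + (-2.5)] = -1.75.

-1.75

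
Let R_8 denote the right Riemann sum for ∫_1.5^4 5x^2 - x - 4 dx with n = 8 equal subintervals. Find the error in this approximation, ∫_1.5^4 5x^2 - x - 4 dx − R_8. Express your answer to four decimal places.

Exact integral: ∫_1.5^4 f(x) dx ≈ 84.166667.
R_8 ≈ 94.721680.
Error ≈ 84.166667 − 94.721680 ≈ -10.5550.

-10.5550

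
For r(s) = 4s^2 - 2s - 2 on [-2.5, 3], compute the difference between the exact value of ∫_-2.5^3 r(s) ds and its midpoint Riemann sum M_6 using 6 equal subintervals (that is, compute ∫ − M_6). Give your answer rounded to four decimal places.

Exact integral: ∫_-2.5^3 r(s) ds ≈ 43.083333.
M_6 ≈ 41.542824.
Error ≈ 43.083333 − 41.542824 ≈ 1.5405.

1.5405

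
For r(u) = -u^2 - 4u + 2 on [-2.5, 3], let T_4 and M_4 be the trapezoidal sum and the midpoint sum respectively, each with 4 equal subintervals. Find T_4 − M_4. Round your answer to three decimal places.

T_4 = -10.44140625.
M_4 ≈ -7.84180.
T_4 − M_4 ≈ -2.600.

-2.600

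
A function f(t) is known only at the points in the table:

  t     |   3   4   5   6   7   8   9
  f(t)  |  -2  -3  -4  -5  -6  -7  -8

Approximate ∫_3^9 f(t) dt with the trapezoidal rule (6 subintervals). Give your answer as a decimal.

-30

Δt = 1.
T_6 = (1/2)·[(-2) + 2·(-3) + 2·(-4) + 2·(-5) + 2·(-6) + 2·(-7) + (-8)] = -30.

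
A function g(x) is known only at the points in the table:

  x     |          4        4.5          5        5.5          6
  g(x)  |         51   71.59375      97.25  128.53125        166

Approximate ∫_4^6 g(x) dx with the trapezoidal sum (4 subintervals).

202.9375

Δx = 0.5.
T_4 = (0.5/2)·[51 + 2·71.59375 + 2·97.25 + 2·128.53125 + 166] = 202.9375.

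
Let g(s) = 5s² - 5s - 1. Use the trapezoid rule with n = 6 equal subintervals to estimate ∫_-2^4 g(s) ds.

89

Δs = (4 − (-2))/6 = 1.
g(-2) = 29, g(-1) = 9, g(0) = -1, g(1) = -1, g(2) = 9, g(3) = 29, g(4) = 59.
T_6 = (Δs/2)·[g(s_0) + 2g(s_1) + ... + 2g(s_{5}) + g(s_6)].
Sum = 89.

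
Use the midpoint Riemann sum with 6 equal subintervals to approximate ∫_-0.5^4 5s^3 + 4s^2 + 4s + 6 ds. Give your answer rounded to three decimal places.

Δs = (4 − (-0.5))/6 = 0.75.
Midpoints: -0.125, 0.625, 1.375, 2.125, 2.875, 3.625.
f(-0.125) = 2843/512, f(0.625) = 5777/512, f(1.375) = 16415/512, f(2.125) = 41237/512, f(2.875) = 86723/512, f(3.625) = 159353/512.
Sum = Δs · [f(-0.125) + f(0.625) + f(1.375) + ...].
Sum ≈ 457.541.

457.541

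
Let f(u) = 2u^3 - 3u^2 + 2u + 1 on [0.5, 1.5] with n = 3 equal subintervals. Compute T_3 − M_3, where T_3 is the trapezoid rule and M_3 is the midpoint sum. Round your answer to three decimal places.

T_3 ≈ 2.30556.
M_3 ≈ 2.22222.
T_3 − M_3 ≈ 0.083.

0.083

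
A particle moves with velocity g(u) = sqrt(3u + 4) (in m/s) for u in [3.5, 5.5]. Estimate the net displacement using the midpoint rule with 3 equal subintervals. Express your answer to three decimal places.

8.357

Δu = (5.5 − 3.5)/3 = 2/3.
Midpoints: 23/6, 4.5, 31/6.
g(23/6) ≈ 3.937, g(4.5) ≈ 4.183, g(31/6) ≈ 4.416.
Sum = Δu · [g(23/6) + g(4.5) + g(31/6)].
Sum ≈ 8.357.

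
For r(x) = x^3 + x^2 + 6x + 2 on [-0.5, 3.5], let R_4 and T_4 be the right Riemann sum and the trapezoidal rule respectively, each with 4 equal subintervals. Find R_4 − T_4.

R_4 = 139.
T_4 = 99.5.
R_4 − T_4 = 39.5.

39.5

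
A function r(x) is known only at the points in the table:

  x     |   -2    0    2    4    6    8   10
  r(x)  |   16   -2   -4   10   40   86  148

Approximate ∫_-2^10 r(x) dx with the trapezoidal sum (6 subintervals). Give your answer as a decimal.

Δx = 2.
T_6 = (2/2)·[16 + 2·(-2) + 2·(-4) + 2·10 + 2·40 + 2·86 + 148] = 424.

424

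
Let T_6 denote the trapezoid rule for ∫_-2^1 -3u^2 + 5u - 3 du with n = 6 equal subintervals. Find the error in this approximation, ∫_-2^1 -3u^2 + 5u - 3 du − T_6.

0.375

Exact integral: ∫_-2^1 f(u) du = -25.5.
T_6 = -25.875.
Error = -25.5 − (-25.875) = 0.375.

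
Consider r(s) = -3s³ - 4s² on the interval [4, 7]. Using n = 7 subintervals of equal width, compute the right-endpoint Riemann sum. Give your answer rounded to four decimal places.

Δs = (7 − 4)/7 = 3/7.
Right endpoints: 31/7, 34/7, 37/7, 40/7, 43/7, 46/7, 7.
r(31/7) = -116281/343, r(34/7) = -150280/343, r(37/7) = -190291/343, r(40/7) = -236800/343, r(43/7) = -290293/343, r(46/7) = -351256/343, r(7) = -1225.
Sum = Δs · [r(31/7) + r(34/7) + r(37/7) + ...].
Sum ≈ -2193.3061.

-2193.3061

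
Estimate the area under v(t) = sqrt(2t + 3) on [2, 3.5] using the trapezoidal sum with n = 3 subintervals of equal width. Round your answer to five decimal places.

4.36622

Δt = (3.5 − 2)/3 = 0.5.
v(2) ≈ 2.64575, v(2.5) ≈ 2.82843, v(3) ≈ 3.00000, v(3.5) ≈ 3.16228.
T_3 = (Δt/2)·[v(t_0) + 2v(t_1) + 2v(t_2) + v(t_3)].
Sum ≈ 4.36622.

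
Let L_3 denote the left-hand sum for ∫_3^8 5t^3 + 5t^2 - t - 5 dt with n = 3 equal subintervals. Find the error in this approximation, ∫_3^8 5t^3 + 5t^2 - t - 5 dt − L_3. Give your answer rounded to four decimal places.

Exact integral: ∫_3^8 f(t) dt ≈ 5774.583333.
L_3 ≈ 3731.296296.
Error ≈ 5774.583333 − 3731.296296 ≈ 2043.2870.

2043.2870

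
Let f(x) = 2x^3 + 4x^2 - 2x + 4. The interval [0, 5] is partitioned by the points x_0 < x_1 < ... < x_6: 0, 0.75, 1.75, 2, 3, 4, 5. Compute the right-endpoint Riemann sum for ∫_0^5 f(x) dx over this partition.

Subinterval widths: 0.75, 1, 0.25, 1, 1, 1.
Right endpoints: 0.75, 1.75, 2, 3, 4, 5.
f(0.75) = 5.59375, f(1.75) = 23.46875, f(2) = 32, f(3) = 88, f(4) = 188, f(5) = 344.
Sum = Σ Δx_i · f(x_i).
Sum = 655.6640625.

655.6640625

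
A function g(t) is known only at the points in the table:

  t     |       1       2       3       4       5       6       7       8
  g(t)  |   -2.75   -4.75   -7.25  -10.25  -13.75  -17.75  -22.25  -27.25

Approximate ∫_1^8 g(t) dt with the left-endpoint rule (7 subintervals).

-78.75

Δt = 1.
Sum = 1·[(-2.75) + (-4.75) + (-7.25) + (-10.25) + (-13.75) + (-17.75) + (-22.25)] = -78.75.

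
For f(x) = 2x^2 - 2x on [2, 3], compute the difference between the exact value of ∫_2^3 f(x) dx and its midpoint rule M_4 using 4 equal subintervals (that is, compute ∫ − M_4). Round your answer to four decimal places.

Exact integral: ∫_2^3 f(x) dx ≈ 7.666667.
M_4 = 7.65625.
Error ≈ 7.666667 − 7.65625 ≈ 0.0104.

0.0104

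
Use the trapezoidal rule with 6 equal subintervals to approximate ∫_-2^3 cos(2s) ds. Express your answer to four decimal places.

Δs = (3 − (-2))/6 = 5/6.
f(-2) ≈ -0.6536, f(-7/6) ≈ -0.6908, f(-1/3) ≈ 0.7859, f(0.5) ≈ 0.5403, f(4/3) ≈ -0.8893, f(13/6) ≈ -0.3700, f(3) ≈ 0.9602.
T_6 = (Δs/2)·[f(s_0) + 2f(s_1) + ... + 2f(s_{5}) + f(s_6)].
Sum ≈ -0.3922.

-0.3922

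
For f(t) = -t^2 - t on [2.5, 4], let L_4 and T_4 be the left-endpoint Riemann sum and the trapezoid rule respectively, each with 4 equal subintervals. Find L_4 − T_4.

2.109375

L_4 = -18.92578125.
T_4 = -21.03515625.
L_4 − T_4 = 2.109375.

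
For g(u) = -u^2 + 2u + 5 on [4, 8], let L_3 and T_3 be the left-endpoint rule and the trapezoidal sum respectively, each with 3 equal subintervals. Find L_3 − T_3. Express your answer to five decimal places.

L_3 ≈ -55.8518519.
T_3 ≈ -82.5185185.
L_3 − T_3 ≈ 26.66667.

26.66667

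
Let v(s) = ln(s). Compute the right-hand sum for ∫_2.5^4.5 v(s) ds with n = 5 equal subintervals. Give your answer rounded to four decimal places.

Δs = (4.5 − 2.5)/5 = 0.4.
Right endpoints: 2.9, 3.3, 3.7, 4.1, 4.5.
v(2.9) ≈ 1.0647, v(3.3) ≈ 1.1939, v(3.7) ≈ 1.3083, v(4.1) ≈ 1.4110, v(4.5) ≈ 1.5041.
Sum = Δs · [v(2.9) + v(3.3) + v(3.7) + v(4.1) + v(4.5)].
Sum ≈ 2.5928.

2.5928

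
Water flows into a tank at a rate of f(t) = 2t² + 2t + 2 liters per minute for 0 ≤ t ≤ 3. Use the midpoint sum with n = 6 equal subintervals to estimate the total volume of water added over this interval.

Δt = (3 − 0)/6 = 0.5.
Midpoints: 0.25, 0.75, 1.25, 1.75, 2.25, 2.75.
f(0.25) = 2.625, f(0.75) = 4.625, f(1.25) = 7.625, f(1.75) = 11.625, f(2.25) = 16.625, f(2.75) = 22.625.
Sum = Δt · [f(0.25) + f(0.75) + f(1.25) + ...].
Sum = 32.875.

32.875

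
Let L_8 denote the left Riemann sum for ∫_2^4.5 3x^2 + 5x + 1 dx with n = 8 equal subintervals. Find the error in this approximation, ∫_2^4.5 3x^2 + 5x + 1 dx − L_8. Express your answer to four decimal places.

9.4482

Exact integral: ∫_2^4.5 f(x) dx = 126.25.
L_8 ≈ 116.801758.
Error ≈ 126.25 − 116.801758 ≈ 9.4482.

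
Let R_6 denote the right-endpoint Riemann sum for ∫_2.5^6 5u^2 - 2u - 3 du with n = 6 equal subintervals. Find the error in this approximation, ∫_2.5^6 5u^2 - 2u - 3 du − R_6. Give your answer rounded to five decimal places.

-42.33623

Exact integral: ∫_2.5^6 f(u) du ≈ 293.7083333.
R_6 ≈ 336.0445602.
Error ≈ 293.7083333 − 336.0445602 ≈ -42.33623.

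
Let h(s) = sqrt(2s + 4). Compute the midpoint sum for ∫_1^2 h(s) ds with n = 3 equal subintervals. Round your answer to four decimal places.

Δs = (2 − 1)/3 = 1/3.
Midpoints: 7/6, 1.5, 11/6.
h(7/6) ≈ 2.5166, h(1.5) ≈ 2.6458, h(11/6) ≈ 2.7689.
Sum = Δs · [h(7/6) + h(1.5) + h(11/6)].
Sum ≈ 2.6437.

2.6437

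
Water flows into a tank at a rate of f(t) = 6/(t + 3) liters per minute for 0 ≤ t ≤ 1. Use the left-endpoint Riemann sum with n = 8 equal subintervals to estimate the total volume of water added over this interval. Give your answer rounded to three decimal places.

Δt = (1 − 0)/8 = 0.125.
Left endpoints: 0, 0.125, 0.25, 0.375, 0.5, 0.625, 0.75, 0.875.
f(0) = 2, f(0.125) = 1.92, f(0.25) = 24/13, f(0.375) = 16/9, f(0.5) = 12/7, f(0.625) = 48/29, f(0.75) = 1.6, f(0.875) = 48/31.
Sum = Δt · [f(0) + f(0.125) + f(0.25) + ...].
Sum ≈ 1.758.

1.758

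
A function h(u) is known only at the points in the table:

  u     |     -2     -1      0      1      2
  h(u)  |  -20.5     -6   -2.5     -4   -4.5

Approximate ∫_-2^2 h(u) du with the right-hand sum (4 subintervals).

-17

Δu = 1.
Sum = 1·[(-6) + (-2.5) + (-4) + (-4.5)] = -17.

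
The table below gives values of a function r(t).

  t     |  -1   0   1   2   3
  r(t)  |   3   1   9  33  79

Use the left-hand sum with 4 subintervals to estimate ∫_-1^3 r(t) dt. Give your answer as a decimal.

Δt = 1.
Sum = 1·[3 + 1 + 9 + 33] = 46.

46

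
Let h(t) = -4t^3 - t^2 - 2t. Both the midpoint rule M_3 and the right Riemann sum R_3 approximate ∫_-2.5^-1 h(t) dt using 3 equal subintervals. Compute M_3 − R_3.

12.1875

M_3 = 37.8125.
R_3 = 25.625.
M_3 − R_3 = 12.1875.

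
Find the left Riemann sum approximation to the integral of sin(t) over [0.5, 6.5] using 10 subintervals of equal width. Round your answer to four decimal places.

Δt = (6.5 − 0.5)/10 = 0.6.
Left endpoints: 0.5, 1.1, 1.7, 2.3, 2.9, 3.5, 4.1, 4.7, 5.3, 5.9.
f(0.5) ≈ 0.4794, f(1.1) ≈ 0.8912, f(1.7) ≈ 0.9917, f(2.3) ≈ 0.7457, f(2.9) ≈ 0.2392, f(3.5) ≈ -0.3508, f(4.1) ≈ -0.8183, f(4.7) ≈ -0.9999, f(5.3) ≈ -0.8323, f(5.9) ≈ -0.3739.
Sum = Δt · [f(0.5) + f(1.1) + f(1.7) + ...].
Sum ≈ -0.0167.

-0.0167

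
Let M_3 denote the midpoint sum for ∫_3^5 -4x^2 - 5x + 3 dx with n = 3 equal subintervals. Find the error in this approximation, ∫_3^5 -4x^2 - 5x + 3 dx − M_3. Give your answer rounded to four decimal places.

Exact integral: ∫_3^5 f(x) dx ≈ -164.666667.
M_3 ≈ -164.370370.
Error ≈ -164.666667 − (-164.370370) ≈ -0.2963.

-0.2963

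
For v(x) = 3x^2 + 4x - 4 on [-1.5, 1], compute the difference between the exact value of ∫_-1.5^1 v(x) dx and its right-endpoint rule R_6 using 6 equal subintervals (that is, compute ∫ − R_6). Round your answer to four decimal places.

Exact integral: ∫_-1.5^1 v(x) dx = -8.125.
R_6 ≈ -6.605903.
Error ≈ -8.125 − (-6.605903) ≈ -1.5191.

-1.5191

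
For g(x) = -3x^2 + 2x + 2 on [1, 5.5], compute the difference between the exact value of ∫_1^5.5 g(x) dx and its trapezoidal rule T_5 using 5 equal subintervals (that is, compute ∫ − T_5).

Exact integral: ∫_1^5.5 g(x) dx = -127.125.
T_5 = -128.9475.
Error = -127.125 − (-128.9475) = 1.8225.

1.8225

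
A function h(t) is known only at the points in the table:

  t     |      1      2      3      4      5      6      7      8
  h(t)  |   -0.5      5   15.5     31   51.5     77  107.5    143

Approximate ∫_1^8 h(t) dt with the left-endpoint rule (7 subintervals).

287

Δt = 1.
Sum = 1·[(-0.5) + 5 + 15.5 + 31 + 51.5 + 77 + 107.5] = 287.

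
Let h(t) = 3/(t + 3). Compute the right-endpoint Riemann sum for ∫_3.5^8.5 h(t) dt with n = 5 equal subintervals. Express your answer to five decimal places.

1.61531

Δt = (8.5 − 3.5)/5 = 1.
Right endpoints: 4.5, 5.5, 6.5, 7.5, 8.5.
h(4.5) = 0.4, h(5.5) = 6/17, h(6.5) = 6/19, h(7.5) = 2/7, h(8.5) = 6/23.
Sum = Δt · [h(4.5) + h(5.5) + h(6.5) + h(7.5) + h(8.5)].
Sum ≈ 1.61531.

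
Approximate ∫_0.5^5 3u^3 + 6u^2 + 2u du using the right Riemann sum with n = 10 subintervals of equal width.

867.60140625

Δu = (5 − 0.5)/10 = 0.45.
Right endpoints: 0.95, 1.4, 1.85, 2.3, 2.75, 3.2, 3.65, 4.1, 4.55, 5.
f(0.95) = 9.887125, f(1.4) = 22.792, f(1.85) = 43.229875, f(2.3) = 72.841, f(2.75) = 113.265625, f(3.2) = 166.144, f(3.65) = 233.116375, f(4.1) = 315.823, f(4.55) = 415.904125, f(5) = 535.
Sum = Δu · [f(0.95) + f(1.4) + f(1.85) + ...].
Sum = 867.60140625.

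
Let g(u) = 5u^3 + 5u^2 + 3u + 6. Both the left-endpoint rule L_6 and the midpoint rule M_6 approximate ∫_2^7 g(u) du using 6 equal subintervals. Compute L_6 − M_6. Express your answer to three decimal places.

-734.983

L_6 ≈ 2881.12269.
M_6 ≈ 3616.10532.
L_6 − M_6 ≈ -734.983.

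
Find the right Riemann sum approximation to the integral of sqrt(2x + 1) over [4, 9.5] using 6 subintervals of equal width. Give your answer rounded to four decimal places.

21.4813

Δx = (9.5 − 4)/6 = 11/12.
Right endpoints: 59/12, 35/6, 6.75, 23/3, 103/12, 9.5.
f(59/12) ≈ 3.2914, f(35/6) ≈ 3.5590, f(6.75) ≈ 3.8079, f(23/3) ≈ 4.0415, f(103/12) ≈ 4.2622, f(9.5) ≈ 4.4721.
Sum = Δx · [f(59/12) + f(35/6) + f(6.75) + ...].
Sum ≈ 21.4813.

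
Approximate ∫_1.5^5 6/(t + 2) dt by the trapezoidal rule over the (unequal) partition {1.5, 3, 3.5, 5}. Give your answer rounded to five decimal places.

Subinterval widths: 1.5, 0.5, 1.5.
f(1.5) = 12/7, f(3) = 1.2, f(3.5) = 12/11, f(5) = 6/7.
On each subinterval the trapezoid contributes (Δt_i/2)·[f(t_{i-1}) + f(t_i)].
Sum ≈ 4.21948.

4.21948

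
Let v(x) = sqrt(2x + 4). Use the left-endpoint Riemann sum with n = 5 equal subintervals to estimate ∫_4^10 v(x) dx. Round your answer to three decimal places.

24.464

Δx = (10 − 4)/5 = 1.2.
Left endpoints: 4, 5.2, 6.4, 7.6, 8.8.
v(4) ≈ 3.464, v(5.2) ≈ 3.795, v(6.4) ≈ 4.099, v(7.6) ≈ 4.382, v(8.8) ≈ 4.648.
Sum = Δx · [v(4) + v(5.2) + v(6.4) + v(7.6) + v(8.8)].
Sum ≈ 24.464.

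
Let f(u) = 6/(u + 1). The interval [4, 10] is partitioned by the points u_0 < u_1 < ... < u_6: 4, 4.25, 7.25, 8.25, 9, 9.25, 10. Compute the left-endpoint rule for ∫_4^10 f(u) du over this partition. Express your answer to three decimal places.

5.531

Subinterval widths: 0.25, 3, 1, 0.75, 0.25, 0.75.
Left endpoints: 4, 4.25, 7.25, 8.25, 9, 9.25.
f(4) = 1.2, f(4.25) = 8/7, f(7.25) = 8/11, f(8.25) = 24/37, f(9) = 0.6, f(9.25) = 24/41.
Sum = Σ Δu_i · f(u_i).
Sum ≈ 5.531.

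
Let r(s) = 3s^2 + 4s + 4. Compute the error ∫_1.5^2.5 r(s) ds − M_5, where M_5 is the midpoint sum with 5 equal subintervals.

0.01

Exact integral: ∫_1.5^2.5 r(s) ds = 24.25.
M_5 = 24.24.
Error = 24.25 − 24.24 = 0.01.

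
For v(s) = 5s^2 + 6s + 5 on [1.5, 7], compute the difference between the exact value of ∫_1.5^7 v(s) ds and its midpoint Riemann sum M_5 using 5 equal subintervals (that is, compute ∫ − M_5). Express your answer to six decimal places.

2.772917

Exact integral: ∫_1.5^7 v(s) ds ≈ 733.79166667.
M_5 = 731.01875.
Error ≈ 733.79166667 − 731.01875 ≈ 2.772917.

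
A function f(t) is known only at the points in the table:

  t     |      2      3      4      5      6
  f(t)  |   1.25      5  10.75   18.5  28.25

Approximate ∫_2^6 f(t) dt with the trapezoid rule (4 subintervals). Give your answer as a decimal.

49

Δt = 1.
T_4 = (1/2)·[1.25 + 2·5 + 2·10.75 + 2·18.5 + 28.25] = 49.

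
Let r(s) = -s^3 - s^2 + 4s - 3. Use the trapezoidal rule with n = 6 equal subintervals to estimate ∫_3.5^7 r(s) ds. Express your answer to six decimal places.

-603.100839

Δs = (7 − 3.5)/6 = 7/12.
r(3.5) = -44.125, r(49/12) = -123421/1728, r(14/3) = -2909/27, r(5.25) = -154.265625, r(35/6) = -45833/216, r(77/12) = -488513/1728, r(7) = -367.
T_6 = (Δs/2)·[r(s_0) + 2r(s_1) + ... + 2r(s_{5}) + r(s_6)].
Sum ≈ -603.100839.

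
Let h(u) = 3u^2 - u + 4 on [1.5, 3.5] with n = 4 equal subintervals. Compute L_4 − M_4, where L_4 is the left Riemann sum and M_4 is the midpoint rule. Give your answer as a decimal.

L_4 = 35.75.
M_4 = 42.375.
L_4 − M_4 = -6.625.

-6.625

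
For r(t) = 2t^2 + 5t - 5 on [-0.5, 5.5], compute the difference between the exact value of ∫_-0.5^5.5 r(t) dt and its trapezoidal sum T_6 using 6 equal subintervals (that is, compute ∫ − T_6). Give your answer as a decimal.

-2

Exact integral: ∫_-0.5^5.5 r(t) dt = 156.
T_6 = 158.
Error = 156 − 158 = -2.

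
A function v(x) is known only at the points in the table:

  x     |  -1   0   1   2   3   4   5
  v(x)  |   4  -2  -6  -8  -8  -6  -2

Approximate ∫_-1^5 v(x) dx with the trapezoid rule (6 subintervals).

Δx = 1.
T_6 = (1/2)·[4 + 2·(-2) + 2·(-6) + 2·(-8) + 2·(-8) + 2·(-6) + (-2)] = -29.

-29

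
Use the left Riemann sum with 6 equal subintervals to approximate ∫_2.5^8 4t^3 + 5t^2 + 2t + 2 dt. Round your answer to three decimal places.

3957.950

Δt = (8 − 2.5)/6 = 11/12.
Left endpoints: 2.5, 41/12, 13/3, 5.25, 37/6, 85/12.
f(2.5) = 100.75, f(41/12) = 6122/27, f(13/3) = 11611/27, f(5.25) = 729.125, f(37/6) = 123389/108, f(85/12) = 182371/108.
Sum = Δt · [f(2.5) + f(41/12) + f(13/3) + ...].
Sum ≈ 3957.950.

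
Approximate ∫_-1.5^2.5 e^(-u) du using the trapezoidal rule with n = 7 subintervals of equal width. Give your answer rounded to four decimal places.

4.5187

Δu = (2.5 − (-1.5))/7 = 4/7.
f(-1.5) ≈ 4.4817, f(-13/14) ≈ 2.5309, f(-5/14) ≈ 1.4292, f(3/14) ≈ 0.8071, f(11/14) ≈ 0.4558, f(19/14) ≈ 0.2574, f(27/14) ≈ 0.1454, f(2.5) ≈ 0.0821.
T_7 = (Δu/2)·[f(u_0) + 2f(u_1) + ... + 2f(u_{6}) + f(u_7)].
Sum ≈ 4.5187.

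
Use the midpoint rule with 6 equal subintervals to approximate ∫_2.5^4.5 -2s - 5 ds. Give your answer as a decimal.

-24

Δs = (4.5 − 2.5)/6 = 1/3.
Midpoints: 8/3, 3, 10/3, 11/3, 4, 13/3.
f(8/3) = -31/3, f(3) = -11, f(10/3) = -35/3, f(11/3) = -37/3, f(4) = -13, f(13/3) = -41/3.
Sum = Δs · [f(8/3) + f(3) + f(10/3) + ...].
Sum = -24.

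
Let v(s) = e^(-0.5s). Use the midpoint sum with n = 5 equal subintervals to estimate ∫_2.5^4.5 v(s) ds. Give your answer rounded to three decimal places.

Δs = (4.5 − 2.5)/5 = 0.4.
Midpoints: 2.7, 3.1, 3.5, 3.9, 4.3.
v(2.7) ≈ 0.259, v(3.1) ≈ 0.212, v(3.5) ≈ 0.174, v(3.9) ≈ 0.142, v(4.3) ≈ 0.116.
Sum = Δs · [v(2.7) + v(3.1) + v(3.5) + v(3.9) + v(4.3)].
Sum ≈ 0.362.

0.362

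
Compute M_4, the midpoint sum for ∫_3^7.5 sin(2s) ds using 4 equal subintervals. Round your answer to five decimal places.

1.07221

Δs = (7.5 − 3)/4 = 1.125.
Midpoints: 3.5625, 4.6875, 5.8125, 6.9375.
f(3.5625) ≈ 0.74585, f(4.6875) ≈ 0.04976, f(5.8125) ≈ -0.80837, f(6.9375) ≈ 0.96583.
Sum = Δs · [f(3.5625) + f(4.6875) + f(5.8125) + f(6.9375)].
Sum ≈ 1.07221.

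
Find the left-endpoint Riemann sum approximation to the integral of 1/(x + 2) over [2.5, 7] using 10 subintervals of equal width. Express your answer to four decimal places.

0.7188

Δx = (7 − 2.5)/10 = 0.45.
Left endpoints: 2.5, 2.95, 3.4, 3.85, 4.3, 4.75, 5.2, 5.65, 6.1, 6.55.
f(2.5) = 2/9, f(2.95) = 20/99, f(3.4) = 5/27, f(3.85) = 20/117, f(4.3) = 10/63, f(4.75) = 4/27, f(5.2) = 5/36, f(5.65) = 20/153, f(6.1) = 10/81, f(6.55) = 20/171.
Sum = Δx · [f(2.5) + f(2.95) + f(3.4) + ...].
Sum ≈ 0.7188.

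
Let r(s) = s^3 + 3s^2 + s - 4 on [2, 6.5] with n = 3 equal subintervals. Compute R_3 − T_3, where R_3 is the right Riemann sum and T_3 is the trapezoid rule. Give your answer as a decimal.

289.40625

R_3 = 1026.
T_3 = 736.59375.
R_3 − T_3 = 289.40625.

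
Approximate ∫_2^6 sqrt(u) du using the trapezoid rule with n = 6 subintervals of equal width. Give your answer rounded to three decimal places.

Δu = (6 − 2)/6 = 2/3.
f(2) ≈ 1.414, f(8/3) ≈ 1.633, f(10/3) ≈ 1.826, f(4) ≈ 2.000, f(14/3) ≈ 2.160, f(16/3) ≈ 2.309, f(6) ≈ 2.449.
T_6 = (Δu/2)·[f(u_0) + 2f(u_1) + ... + 2f(u_{5}) + f(u_6)].
Sum ≈ 7.907.

7.907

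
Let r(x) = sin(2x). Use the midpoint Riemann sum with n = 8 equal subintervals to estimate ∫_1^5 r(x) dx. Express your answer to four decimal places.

0.2205

Δx = (5 − 1)/8 = 0.5.
Midpoints: 1.25, 1.75, 2.25, 2.75, 3.25, 3.75, 4.25, 4.75.
r(1.25) ≈ 0.5985, r(1.75) ≈ -0.3508, r(2.25) ≈ -0.9775, r(2.75) ≈ -0.7055, r(3.25) ≈ 0.2151, r(3.75) ≈ 0.9380, r(4.25) ≈ 0.7985, r(4.75) ≈ -0.0752.
Sum = Δx · [r(1.25) + r(1.75) + r(2.25) + ...].
Sum ≈ 0.2205.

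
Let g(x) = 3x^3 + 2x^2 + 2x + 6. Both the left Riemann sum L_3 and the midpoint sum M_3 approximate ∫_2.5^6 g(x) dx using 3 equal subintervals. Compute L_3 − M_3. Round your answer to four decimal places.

-341.5113

L_3 ≈ 769.546296.
M_3 ≈ 1111.057581.
L_3 − M_3 ≈ -341.5113.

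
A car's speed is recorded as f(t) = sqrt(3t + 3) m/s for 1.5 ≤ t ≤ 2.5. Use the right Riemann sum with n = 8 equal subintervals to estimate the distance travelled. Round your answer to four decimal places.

Δt = (2.5 − 1.5)/8 = 0.125.
Right endpoints: 1.625, 1.75, 1.875, 2, 2.125, 2.25, 2.375, 2.5.
f(1.625) ≈ 2.8062, f(1.75) ≈ 2.8723, f(1.875) ≈ 2.9368, f(2) ≈ 3.0000, f(2.125) ≈ 3.0619, f(2.25) ≈ 3.1225, f(2.375) ≈ 3.1820, f(2.5) ≈ 3.2404.
Sum = Δt · [f(1.625) + f(1.75) + f(1.875) + ...].
Sum ≈ 3.0278.

3.0278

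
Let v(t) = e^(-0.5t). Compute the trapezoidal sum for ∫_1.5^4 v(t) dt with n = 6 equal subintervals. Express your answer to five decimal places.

Δt = (4 − 1.5)/6 = 5/12.
v(1.5) ≈ 0.47237, v(23/12) ≈ 0.38353, v(7/3) ≈ 0.31140, v(2.75) ≈ 0.25284, v(19/6) ≈ 0.20529, v(43/12) ≈ 0.16668, v(4) ≈ 0.13534.
T_6 = (Δt/2)·[v(t_0) + 2v(t_1) + ... + 2v(t_{5}) + v(t_6)].
Sum ≈ 0.67650.

0.67650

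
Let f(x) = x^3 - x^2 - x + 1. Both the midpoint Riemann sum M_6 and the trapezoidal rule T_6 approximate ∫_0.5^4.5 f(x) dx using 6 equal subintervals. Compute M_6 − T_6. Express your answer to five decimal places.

M_6 ≈ 65.2037037.
T_6 ≈ 68.0925926.
M_6 − T_6 ≈ -2.88889.

-2.88889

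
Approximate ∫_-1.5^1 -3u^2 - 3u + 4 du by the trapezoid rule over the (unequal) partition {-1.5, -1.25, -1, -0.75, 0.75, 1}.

5.78125

Subinterval widths: 0.25, 0.25, 0.25, 1.5, 0.25.
f(-1.5) = 1.75, f(-1.25) = 3.0625, f(-1) = 4, f(-0.75) = 4.5625, f(0.75) = 0.0625, f(1) = -2.
On each subinterval the trapezoid contributes (Δu_i/2)·[f(u_{i-1}) + f(u_i)].
Sum = 5.78125.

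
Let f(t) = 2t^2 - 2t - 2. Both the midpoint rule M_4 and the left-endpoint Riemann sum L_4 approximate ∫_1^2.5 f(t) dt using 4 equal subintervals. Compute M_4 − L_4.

1.30078125

M_4 = 1.46484375.
L_4 = 0.1640625.
M_4 − L_4 = 1.30078125.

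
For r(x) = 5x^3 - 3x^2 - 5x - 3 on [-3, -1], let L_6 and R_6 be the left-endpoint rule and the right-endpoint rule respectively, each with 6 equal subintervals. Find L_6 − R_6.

-48

L_6 ≈ -137.22222.
R_6 ≈ -89.22222.
L_6 − R_6 = -48.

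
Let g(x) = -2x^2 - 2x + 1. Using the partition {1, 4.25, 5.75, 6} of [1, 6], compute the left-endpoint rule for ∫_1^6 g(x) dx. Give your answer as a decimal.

-94.34375

Subinterval widths: 3.25, 1.5, 0.25.
Left endpoints: 1, 4.25, 5.75.
g(1) = -3, g(4.25) = -43.625, g(5.75) = -76.625.
Sum = Σ Δx_i · g(x_i).
Sum = -94.34375.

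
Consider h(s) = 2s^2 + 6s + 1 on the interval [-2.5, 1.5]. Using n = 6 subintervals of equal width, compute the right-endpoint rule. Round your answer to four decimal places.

10.5926

Δs = (1.5 − (-2.5))/6 = 2/3.
Right endpoints: -11/6, -7/6, -0.5, 1/6, 5/6, 1.5.
h(-11/6) = -59/18, h(-7/6) = -59/18, h(-0.5) = -1.5, h(1/6) = 37/18, h(5/6) = 133/18, h(1.5) = 14.5.
Sum = Δs · [h(-11/6) + h(-7/6) + h(-0.5) + ...].
Sum ≈ 10.5926.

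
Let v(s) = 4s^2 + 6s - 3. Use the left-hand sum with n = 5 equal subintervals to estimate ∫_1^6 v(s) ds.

Δs = (6 − 1)/5 = 1.
Left endpoints: 1, 2, 3, 4, 5.
v(1) = 7, v(2) = 25, v(3) = 51, v(4) = 85, v(5) = 127.
Sum = Δs · [v(1) + v(2) + v(3) + v(4) + v(5)].
Sum = 295.

295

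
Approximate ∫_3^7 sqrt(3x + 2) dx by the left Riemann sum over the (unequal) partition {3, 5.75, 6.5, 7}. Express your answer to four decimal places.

14.7297

Subinterval widths: 2.75, 0.75, 0.5.
Left endpoints: 3, 5.75, 6.5.
f(3) ≈ 3.3166, f(5.75) ≈ 4.3875, f(6.5) ≈ 4.6368.
Sum = Σ Δx_i · f(x_i).
Sum ≈ 14.7297.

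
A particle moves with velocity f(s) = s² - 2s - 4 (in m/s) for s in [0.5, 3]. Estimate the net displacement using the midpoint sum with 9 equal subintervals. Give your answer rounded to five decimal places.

-9.80774

Δs = (3 − 0.5)/9 = 5/18.
Midpoints: 23/36, 11/12, 43/36, 53/36, 1.75, 73/36, 83/36, 31/12, 103/36.
f(23/36) = -6311/1296, f(11/12) = -719/144, f(43/36) = -6431/1296, f(53/36) = -6191/1296, f(1.75) = -4.4375, f(73/36) = -5111/1296, f(83/36) = -4271/1296, f(31/12) = -359/144, f(103/36) = -1991/1296.
Sum = Δs · [f(23/36) + f(11/12) + f(43/36) + ...].
Sum ≈ -9.80774.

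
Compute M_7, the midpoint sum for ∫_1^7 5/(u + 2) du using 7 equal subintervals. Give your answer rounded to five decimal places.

Δu = (7 − 1)/7 = 6/7.
Midpoints: 10/7, 16/7, 22/7, 4, 34/7, 40/7, 46/7.
f(10/7) = 35/24, f(16/7) = 7/6, f(22/7) = 35/36, f(4) = 5/6, f(34/7) = 35/48, f(40/7) = 35/54, f(46/7) = 7/12.
Sum = Δu · [f(10/7) + f(16/7) + f(22/7) + ...].
Sum ≈ 5.47817.

5.47817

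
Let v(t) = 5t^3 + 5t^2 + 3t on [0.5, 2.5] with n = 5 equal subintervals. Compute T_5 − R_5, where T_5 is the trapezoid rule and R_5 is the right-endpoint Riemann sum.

T_5 = 85.05.
R_5 = 107.75.
T_5 − R_5 = -22.7.

-22.7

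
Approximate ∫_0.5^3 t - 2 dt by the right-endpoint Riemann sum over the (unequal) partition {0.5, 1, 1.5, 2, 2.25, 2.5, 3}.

-0.0625

Subinterval widths: 0.5, 0.5, 0.5, 0.25, 0.25, 0.5.
Right endpoints: 1, 1.5, 2, 2.25, 2.5, 3.
f(1) = -1, f(1.5) = -0.5, f(2) = 0, f(2.25) = 0.25, f(2.5) = 0.5, f(3) = 1.
Sum = Σ Δt_i · f(t_i).
Sum = -0.0625.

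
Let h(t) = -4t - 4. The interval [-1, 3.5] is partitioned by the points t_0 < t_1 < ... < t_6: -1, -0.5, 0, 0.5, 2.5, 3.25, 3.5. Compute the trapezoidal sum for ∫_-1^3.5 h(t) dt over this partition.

-40.5

Subinterval widths: 0.5, 0.5, 0.5, 2, 0.75, 0.25.
h(-1) = 0, h(-0.5) = -2, h(0) = -4, h(0.5) = -6, h(2.5) = -14, h(3.25) = -17, h(3.5) = -18.
On each subinterval the trapezoid contributes (Δt_i/2)·[h(t_{i-1}) + h(t_i)].
Sum = -40.5.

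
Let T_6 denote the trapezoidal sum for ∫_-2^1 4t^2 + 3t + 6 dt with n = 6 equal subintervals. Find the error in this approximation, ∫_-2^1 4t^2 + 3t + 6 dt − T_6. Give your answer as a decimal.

Exact integral: ∫_-2^1 f(t) dt = 25.5.
T_6 = 26.
Error = 25.5 − 26 = -0.5.

-0.5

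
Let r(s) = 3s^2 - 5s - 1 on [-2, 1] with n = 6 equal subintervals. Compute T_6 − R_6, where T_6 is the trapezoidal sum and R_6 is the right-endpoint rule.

T_6 = 13.875.
R_6 = 7.875.
T_6 − R_6 = 6.

6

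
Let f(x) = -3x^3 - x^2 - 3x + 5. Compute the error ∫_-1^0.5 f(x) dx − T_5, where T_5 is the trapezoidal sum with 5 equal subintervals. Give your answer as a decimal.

Exact integral: ∫_-1^0.5 f(x) dx = 8.953125.
T_5 = 8.98125.
Error = 8.953125 − 8.98125 = -0.028125.

-0.028125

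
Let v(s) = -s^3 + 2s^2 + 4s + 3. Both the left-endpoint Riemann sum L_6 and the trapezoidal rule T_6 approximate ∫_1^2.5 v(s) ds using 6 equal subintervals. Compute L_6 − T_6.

L_6 = 14.94921875.
T_6 = 15.18359375.
L_6 − T_6 = -0.234375.

-0.234375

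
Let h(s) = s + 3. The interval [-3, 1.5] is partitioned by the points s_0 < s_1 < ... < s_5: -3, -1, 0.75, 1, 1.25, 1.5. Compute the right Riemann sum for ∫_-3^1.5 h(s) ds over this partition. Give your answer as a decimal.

Subinterval widths: 2, 1.75, 0.25, 0.25, 0.25.
Right endpoints: -1, 0.75, 1, 1.25, 1.5.
h(-1) = 2, h(0.75) = 3.75, h(1) = 4, h(1.25) = 4.25, h(1.5) = 4.5.
Sum = Σ Δs_i · h(s_i).
Sum = 13.75.

13.75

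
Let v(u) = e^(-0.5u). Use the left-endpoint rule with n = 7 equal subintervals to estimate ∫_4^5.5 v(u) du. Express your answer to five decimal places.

0.15060

Δu = (5.5 − 4)/7 = 3/14.
Left endpoints: 4, 59/14, 31/7, 65/14, 34/7, 71/14, 37/7.
v(4) ≈ 0.13534, v(59/14) ≈ 0.12158, v(31/7) ≈ 0.10923, v(65/14) ≈ 0.09813, v(34/7) ≈ 0.08816, v(71/14) ≈ 0.07921, v(37/7) ≈ 0.07116.
Sum = Δu · [v(4) + v(59/14) + v(31/7) + ...].
Sum ≈ 0.15060.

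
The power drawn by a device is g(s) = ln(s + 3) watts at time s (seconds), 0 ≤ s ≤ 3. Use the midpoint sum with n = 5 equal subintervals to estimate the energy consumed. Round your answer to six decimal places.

Δs = (3 − 0)/5 = 0.6.
Midpoints: 0.3, 0.9, 1.5, 2.1, 2.7.
g(0.3) ≈ 1.193922, g(0.9) ≈ 1.360977, g(1.5) ≈ 1.504077, g(2.1) ≈ 1.629241, g(2.7) ≈ 1.740466.
Sum = Δs · [g(0.3) + g(0.9) + g(1.5) + g(2.1) + g(2.7)].
Sum ≈ 4.457210.

4.457210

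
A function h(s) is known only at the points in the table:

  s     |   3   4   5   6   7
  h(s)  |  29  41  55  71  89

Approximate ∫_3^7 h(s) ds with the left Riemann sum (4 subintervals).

Δs = 1.
Sum = 1·[29 + 41 + 55 + 71] = 196.

196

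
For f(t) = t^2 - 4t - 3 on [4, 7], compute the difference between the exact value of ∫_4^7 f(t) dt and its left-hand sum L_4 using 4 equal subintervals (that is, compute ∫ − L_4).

7.59375

Exact integral: ∫_4^7 f(t) dt = 18.
L_4 = 10.40625.
Error = 18 − 10.40625 = 7.59375.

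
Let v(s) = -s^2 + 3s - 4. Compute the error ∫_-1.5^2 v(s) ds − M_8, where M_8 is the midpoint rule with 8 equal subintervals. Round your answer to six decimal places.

-0.055827

Exact integral: ∫_-1.5^2 v(s) ds ≈ -15.16666667.
M_8 ≈ -15.11083984.
Error ≈ -15.16666667 − (-15.11083984) ≈ -0.055827.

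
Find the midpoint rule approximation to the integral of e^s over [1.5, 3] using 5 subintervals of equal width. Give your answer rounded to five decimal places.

15.54549

Δs = (3 − 1.5)/5 = 0.3.
Midpoints: 1.65, 1.95, 2.25, 2.55, 2.85.
f(1.65) ≈ 5.20698, f(1.95) ≈ 7.02869, f(2.25) ≈ 9.48774, f(2.55) ≈ 12.80710, f(2.85) ≈ 17.28778.
Sum = Δs · [f(1.65) + f(1.95) + f(2.25) + f(2.55) + f(2.85)].
Sum ≈ 15.54549.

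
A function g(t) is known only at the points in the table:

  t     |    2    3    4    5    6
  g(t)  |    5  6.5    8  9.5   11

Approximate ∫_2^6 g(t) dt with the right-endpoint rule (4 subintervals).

Δt = 1.
Sum = 1·[6.5 + 8 + 9.5 + 11] = 35.

35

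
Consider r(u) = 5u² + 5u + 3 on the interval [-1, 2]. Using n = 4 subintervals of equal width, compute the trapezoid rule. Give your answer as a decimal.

Δu = (2 − (-1))/4 = 0.75.
r(-1) = 3, r(-0.25) = 2.0625, r(0.5) = 6.75, r(1.25) = 17.0625, r(2) = 33.
T_4 = (Δu/2)·[r(u_0) + 2r(u_1) + 2r(u_2) + 2r(u_3) + r(u_4)].
Sum = 32.90625.

32.90625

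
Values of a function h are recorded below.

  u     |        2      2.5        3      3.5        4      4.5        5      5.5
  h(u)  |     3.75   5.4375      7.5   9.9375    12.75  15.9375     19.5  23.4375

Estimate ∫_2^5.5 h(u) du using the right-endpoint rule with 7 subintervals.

47.25

Δu = 0.5.
Sum = 0.5·[5.4375 + 7.5 + 9.9375 + 12.75 + 15.9375 + 19.5 + 23.4375] = 47.25.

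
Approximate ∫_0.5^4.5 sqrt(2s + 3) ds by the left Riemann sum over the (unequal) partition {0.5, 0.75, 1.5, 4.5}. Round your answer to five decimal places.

9.43946

Subinterval widths: 0.25, 0.75, 3.
Left endpoints: 0.5, 0.75, 1.5.
f(0.5) ≈ 2.00000, f(0.75) ≈ 2.12132, f(1.5) ≈ 2.44949.
Sum = Σ Δs_i · f(s_i).
Sum ≈ 9.43946.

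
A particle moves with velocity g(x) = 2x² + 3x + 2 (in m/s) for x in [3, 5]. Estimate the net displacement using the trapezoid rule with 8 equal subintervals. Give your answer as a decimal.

93.375

Δx = (5 − 3)/8 = 0.25.
g(3) = 29, g(3.25) = 32.875, g(3.5) = 37, g(3.75) = 41.375, g(4) = 46, g(4.25) = 50.875, g(4.5) = 56, g(4.75) = 61.375, g(5) = 67.
T_8 = (Δx/2)·[g(x_0) + 2g(x_1) + ... + 2g(x_{7}) + g(x_8)].
Sum = 93.375.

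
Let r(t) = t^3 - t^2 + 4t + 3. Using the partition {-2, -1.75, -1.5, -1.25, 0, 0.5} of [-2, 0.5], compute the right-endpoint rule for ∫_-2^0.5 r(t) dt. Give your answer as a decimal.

-0.453125

Subinterval widths: 0.25, 0.25, 0.25, 1.25, 0.5.
Right endpoints: -1.75, -1.5, -1.25, 0, 0.5.
r(-1.75) = -12.421875, r(-1.5) = -8.625, r(-1.25) = -5.515625, r(0) = 3, r(0.5) = 4.875.
Sum = Σ Δt_i · r(t_i).
Sum = -0.453125.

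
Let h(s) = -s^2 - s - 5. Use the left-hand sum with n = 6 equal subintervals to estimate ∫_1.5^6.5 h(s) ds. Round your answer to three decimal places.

Δs = (6.5 − 1.5)/6 = 5/6.
Left endpoints: 1.5, 7/3, 19/6, 4, 29/6, 17/3.
h(1.5) = -8.75, h(7/3) = -115/9, h(19/6) = -655/36, h(4) = -25, h(29/6) = -1195/36, h(17/3) = -385/9.
Sum = Δs · [h(1.5) + h(7/3) + h(19/6) + ...].
Sum ≈ -117.245.

-117.245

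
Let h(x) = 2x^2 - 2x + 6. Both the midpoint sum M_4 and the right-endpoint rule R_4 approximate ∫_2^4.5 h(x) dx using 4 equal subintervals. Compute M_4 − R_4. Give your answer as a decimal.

M_4 = 54.00390625.
R_4 = 63.0859375.
M_4 − R_4 = -9.08203125.

-9.08203125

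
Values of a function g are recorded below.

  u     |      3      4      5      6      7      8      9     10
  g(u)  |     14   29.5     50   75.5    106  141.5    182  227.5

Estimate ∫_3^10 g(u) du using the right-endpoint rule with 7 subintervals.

Δu = 1.
Sum = 1·[29.5 + 50 + 75.5 + 106 + 141.5 + 182 + 227.5] = 812.

812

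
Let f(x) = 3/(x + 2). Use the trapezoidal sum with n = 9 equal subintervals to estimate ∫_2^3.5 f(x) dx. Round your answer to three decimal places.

0.956

Δx = (3.5 − 2)/9 = 1/6.
f(2) = 0.75, f(13/6) = 0.72, f(7/3) = 9/13, f(2.5) = 2/3, f(8/3) = 9/14, f(17/6) = 18/29, f(3) = 0.6, f(19/6) = 18/31, f(10/3) = 0.5625, f(3.5) = 6/11.
T_9 = (Δx/2)·[f(x_0) + 2f(x_1) + ... + 2f(x_{8}) + f(x_9)].
Sum ≈ 0.956.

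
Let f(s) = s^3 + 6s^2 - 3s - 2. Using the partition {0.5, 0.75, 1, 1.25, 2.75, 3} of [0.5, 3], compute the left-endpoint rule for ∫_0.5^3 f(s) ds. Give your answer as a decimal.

Subinterval widths: 0.25, 0.25, 0.25, 1.5, 0.25.
Left endpoints: 0.5, 0.75, 1, 1.25, 2.75.
f(0.5) = -1.875, f(0.75) = -0.453125, f(1) = 2, f(1.25) = 5.578125, f(2.75) = 55.921875.
Sum = Σ Δs_i · f(s_i).
Sum = 22.265625.

22.265625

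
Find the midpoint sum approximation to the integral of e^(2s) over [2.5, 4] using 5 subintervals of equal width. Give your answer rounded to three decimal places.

1395.249

Δs = (4 − 2.5)/5 = 0.3.
Midpoints: 2.65, 2.95, 3.25, 3.55, 3.85.
f(2.65) ≈ 200.337, f(2.95) ≈ 365.037, f(3.25) ≈ 665.142, f(3.55) ≈ 1211.967, f(3.85) ≈ 2208.348.
Sum = Δs · [f(2.65) + f(2.95) + f(3.25) + f(3.55) + f(3.85)].
Sum ≈ 1395.249.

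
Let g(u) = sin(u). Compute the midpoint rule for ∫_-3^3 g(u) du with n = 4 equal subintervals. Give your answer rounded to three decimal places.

0.000

Δu = (3 − (-3))/4 = 1.5.
Midpoints: -2.25, -0.75, 0.75, 2.25.
g(-2.25) ≈ -0.778, g(-0.75) ≈ -0.682, g(0.75) ≈ 0.682, g(2.25) ≈ 0.778.
Sum = Δu · [g(-2.25) + g(-0.75) + g(0.75) + g(2.25)].
Sum ≈ 0.000.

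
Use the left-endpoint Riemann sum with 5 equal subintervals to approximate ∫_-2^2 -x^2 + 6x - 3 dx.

-27.36

Δx = (2 − (-2))/5 = 0.8.
Left endpoints: -2, -1.2, -0.4, 0.4, 1.2.
f(-2) = -19, f(-1.2) = -11.64, f(-0.4) = -5.56, f(0.4) = -0.76, f(1.2) = 2.76.
Sum = Δx · [f(-2) + f(-1.2) + f(-0.4) + f(0.4) + f(1.2)].
Sum = -27.36.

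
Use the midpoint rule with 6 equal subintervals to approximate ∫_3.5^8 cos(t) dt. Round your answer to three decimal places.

Δt = (8 − 3.5)/6 = 0.75.
Midpoints: 3.875, 4.625, 5.375, 6.125, 6.875, 7.625.
f(3.875) ≈ -0.743, f(4.625) ≈ -0.087, f(5.375) ≈ 0.615, f(6.125) ≈ 0.988, f(6.875) ≈ 0.830, f(7.625) ≈ 0.227.
Sum = Δt · [f(3.875) + f(4.625) + f(5.375) + ...].
Sum ≈ 1.372.

1.372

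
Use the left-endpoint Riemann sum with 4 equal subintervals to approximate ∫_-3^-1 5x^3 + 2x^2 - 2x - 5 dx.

Δx = (-1 − (-3))/4 = 0.5.
Left endpoints: -3, -2.5, -2, -1.5.
f(-3) = -116, f(-2.5) = -65.625, f(-2) = -33, f(-1.5) = -14.375.
Sum = Δx · [f(-3) + f(-2.5) + f(-2) + f(-1.5)].
Sum = -114.5.

-114.5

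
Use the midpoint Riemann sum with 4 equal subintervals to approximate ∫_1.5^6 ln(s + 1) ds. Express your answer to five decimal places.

Δs = (6 − 1.5)/4 = 1.125.
Midpoints: 2.0625, 3.1875, 4.3125, 5.4375.
f(2.0625) ≈ 1.11923, f(3.1875) ≈ 1.43210, f(4.3125) ≈ 1.67006, f(5.4375) ≈ 1.86214.
Sum = Δs · [f(2.0625) + f(3.1875) + f(4.3125) + f(5.4375)].
Sum ≈ 6.84398.

6.84398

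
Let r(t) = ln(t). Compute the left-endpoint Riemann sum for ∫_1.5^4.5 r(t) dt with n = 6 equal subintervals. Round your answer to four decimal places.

Δt = (4.5 − 1.5)/6 = 0.5.
Left endpoints: 1.5, 2, 2.5, 3, 3.5, 4.
r(1.5) ≈ 0.4055, r(2) ≈ 0.6931, r(2.5) ≈ 0.9163, r(3) ≈ 1.0986, r(3.5) ≈ 1.2528, r(4) ≈ 1.3863.
Sum = Δt · [r(1.5) + r(2) + r(2.5) + ...].
Sum ≈ 2.8763.

2.8763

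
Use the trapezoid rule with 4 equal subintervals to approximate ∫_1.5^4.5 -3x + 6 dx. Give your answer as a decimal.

-9

Δx = (4.5 − 1.5)/4 = 0.75.
f(1.5) = 1.5, f(2.25) = -0.75, f(3) = -3, f(3.75) = -5.25, f(4.5) = -7.5.
T_4 = (Δx/2)·[f(x_0) + 2f(x_1) + 2f(x_2) + 2f(x_3) + f(x_4)].
Sum = -9.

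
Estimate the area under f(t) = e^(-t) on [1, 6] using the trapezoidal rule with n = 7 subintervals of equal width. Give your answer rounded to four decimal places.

Δt = (6 − 1)/7 = 5/7.
f(1) ≈ 0.3679, f(12/7) ≈ 0.1801, f(17/7) ≈ 0.0882, f(22/7) ≈ 0.0432, f(27/7) ≈ 0.0211, f(32/7) ≈ 0.0103, f(37/7) ≈ 0.0051, f(6) ≈ 0.0025.
T_7 = (Δt/2)·[f(t_0) + 2f(t_1) + ... + 2f(t_{6}) + f(t_7)].
Sum ≈ 0.3808.

0.3808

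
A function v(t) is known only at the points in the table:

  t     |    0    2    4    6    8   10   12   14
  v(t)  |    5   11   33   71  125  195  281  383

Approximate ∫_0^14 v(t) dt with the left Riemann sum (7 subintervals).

1442

Δt = 2.
Sum = 2·[5 + 11 + 33 + 71 + 125 + 195 + 281] = 1442.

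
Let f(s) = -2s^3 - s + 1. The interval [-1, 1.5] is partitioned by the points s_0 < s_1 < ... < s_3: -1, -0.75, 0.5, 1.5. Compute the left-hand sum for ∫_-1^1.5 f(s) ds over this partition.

4.4921875

Subinterval widths: 0.25, 1.25, 1.
Left endpoints: -1, -0.75, 0.5.
f(-1) = 4, f(-0.75) = 2.59375, f(0.5) = 0.25.
Sum = Σ Δs_i · f(s_i).
Sum = 4.4921875.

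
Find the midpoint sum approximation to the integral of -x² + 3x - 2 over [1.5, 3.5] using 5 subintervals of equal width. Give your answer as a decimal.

-2.14

Δx = (3.5 − 1.5)/5 = 0.4.
Midpoints: 1.7, 2.1, 2.5, 2.9, 3.3.
f(1.7) = 0.21, f(2.1) = -0.11, f(2.5) = -0.75, f(2.9) = -1.71, f(3.3) = -2.99.
Sum = Δx · [f(1.7) + f(2.1) + f(2.5) + f(2.9) + f(3.3)].
Sum = -2.14.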